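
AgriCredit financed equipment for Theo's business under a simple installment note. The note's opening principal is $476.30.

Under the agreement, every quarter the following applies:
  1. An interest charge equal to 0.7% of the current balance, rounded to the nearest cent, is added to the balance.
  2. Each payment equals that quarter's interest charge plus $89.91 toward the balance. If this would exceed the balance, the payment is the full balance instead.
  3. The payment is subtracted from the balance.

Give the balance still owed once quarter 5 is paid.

# | Opening | Interest | Payment | End bal
1 | $476.30 | $3.33 | $93.24 | $386.39
2 | $386.39 | $2.70 | $92.61 | $296.48
3 | $296.48 | $2.08 | $91.99 | $206.57
4 | $206.57 | $1.45 | $91.36 | $116.66
5 | $116.66 | $0.82 | $90.73 | $26.75

$26.75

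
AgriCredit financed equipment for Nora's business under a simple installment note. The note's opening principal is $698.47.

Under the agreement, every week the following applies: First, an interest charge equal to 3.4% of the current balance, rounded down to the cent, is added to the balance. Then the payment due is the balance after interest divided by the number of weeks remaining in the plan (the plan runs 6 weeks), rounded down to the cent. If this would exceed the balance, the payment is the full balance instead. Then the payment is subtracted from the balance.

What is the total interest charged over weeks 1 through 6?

# | Opening | Interest | Payment | End bal
1 | $698.47 | $23.74 | $120.36 | $601.85
2 | $601.85 | $20.46 | $124.46 | $497.85
3 | $497.85 | $16.92 | $128.69 | $386.08
4 | $386.08 | $13.12 | $133.06 | $266.14
5 | $266.14 | $9.04 | $137.59 | $137.59
6 | $137.59 | $4.67 | $142.26 | $0.00
Total interest: $23.74 + $20.46 + $16.92 + $13.12 + $9.04 + $4.67 = $87.95

$87.95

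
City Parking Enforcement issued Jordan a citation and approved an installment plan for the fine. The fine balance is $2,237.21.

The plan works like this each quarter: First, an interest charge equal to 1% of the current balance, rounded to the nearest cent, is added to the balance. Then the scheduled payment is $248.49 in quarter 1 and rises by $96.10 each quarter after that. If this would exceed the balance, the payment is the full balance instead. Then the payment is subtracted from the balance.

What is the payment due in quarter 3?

$440.69

Quarter 1: opening $2,237.21; interest $22.37 → $2,259.58; payment $248.49; balance $2,011.09
Quarter 2: opening $2,011.09; interest $20.11 → $2,031.20; payment $344.59; balance $1,686.61
Quarter 3: opening $1,686.61; interest $16.87 → $1,703.48; payment $440.69; balance $1,262.79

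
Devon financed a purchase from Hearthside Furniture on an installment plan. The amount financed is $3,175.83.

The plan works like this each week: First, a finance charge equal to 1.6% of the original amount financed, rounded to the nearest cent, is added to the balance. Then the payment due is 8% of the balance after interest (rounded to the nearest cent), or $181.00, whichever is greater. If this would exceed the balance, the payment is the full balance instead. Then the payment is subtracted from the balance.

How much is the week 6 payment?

Week 1: $3,175.83 +$50.81 interest = $3,226.64; pay $258.13 → $2,968.51
Week 2: $2,968.51 +$50.81 interest = $3,019.32; pay $241.55 → $2,777.77
Week 3: $2,777.77 +$50.81 interest = $2,828.58; pay $226.29 → $2,602.29
Week 4: $2,602.29 +$50.81 interest = $2,653.10; pay $212.25 → $2,440.85
Week 5: $2,440.85 +$50.81 interest = $2,491.66; pay $199.33 → $2,292.33
Week 6: $2,292.33 +$50.81 interest = $2,343.14; pay $187.45 → $2,155.69

$187.45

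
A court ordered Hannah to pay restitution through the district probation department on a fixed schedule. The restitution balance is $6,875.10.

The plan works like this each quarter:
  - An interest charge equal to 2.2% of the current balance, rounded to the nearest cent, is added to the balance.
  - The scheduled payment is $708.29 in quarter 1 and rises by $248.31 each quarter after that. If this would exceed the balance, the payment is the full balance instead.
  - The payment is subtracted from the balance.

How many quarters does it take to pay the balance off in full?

6

# | Opening | Interest | Payment | End bal
1 | $6,875.10 | $151.25 | $708.29 | $6,318.06
2 | $6,318.06 | $139.00 | $956.60 | $5,500.46
3 | $5,500.46 | $121.01 | $1,204.91 | $4,416.56
4 | $4,416.56 | $97.16 | $1,453.22 | $3,060.50
5 | $3,060.50 | $67.33 | $1,701.53 | $1,426.30
6 | $1,426.30 | $31.38 | $1,457.68 | $0.00
Balance reaches $0.00 in quarter 6.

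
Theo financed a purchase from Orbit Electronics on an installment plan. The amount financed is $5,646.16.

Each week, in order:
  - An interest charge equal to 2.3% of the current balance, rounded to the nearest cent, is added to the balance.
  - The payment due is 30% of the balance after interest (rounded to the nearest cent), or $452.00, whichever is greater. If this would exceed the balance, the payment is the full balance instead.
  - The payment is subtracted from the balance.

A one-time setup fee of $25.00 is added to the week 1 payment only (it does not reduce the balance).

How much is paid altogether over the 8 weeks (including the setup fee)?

Week 1: $5,646.16 +$129.86 interest = $5,776.02; pay $1,732.81 (+ $25.00 fee) → $4,043.21
Week 2: $4,043.21 +$92.99 interest = $4,136.20; pay $1,240.86 → $2,895.34
Week 3: $2,895.34 +$66.59 interest = $2,961.93; pay $888.58 → $2,073.35
Week 4: $2,073.35 +$47.69 interest = $2,121.04; pay $636.31 → $1,484.73
Week 5: $1,484.73 +$34.15 interest = $1,518.88; pay $455.66 → $1,063.22
Week 6: $1,063.22 +$24.45 interest = $1,087.67; pay $452.00 → $635.67
Week 7: $635.67 +$14.62 interest = $650.29; pay $452.00 → $198.29
Week 8: $198.29 +$4.56 interest = $202.85; pay $202.85 → $0.00
Total paid: $6,086.07

$6,086.07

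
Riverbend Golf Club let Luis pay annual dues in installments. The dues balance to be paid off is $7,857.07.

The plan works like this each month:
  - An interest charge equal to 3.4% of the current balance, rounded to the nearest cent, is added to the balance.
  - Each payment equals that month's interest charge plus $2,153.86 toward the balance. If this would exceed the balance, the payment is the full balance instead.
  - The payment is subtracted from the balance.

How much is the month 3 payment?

$2,274.54

# | Opening | Interest | Payment | End bal
1 | $7,857.07 | $267.14 | $2,421.00 | $5,703.21
2 | $5,703.21 | $193.91 | $2,347.77 | $3,549.35
3 | $3,549.35 | $120.68 | $2,274.54 | $1,395.49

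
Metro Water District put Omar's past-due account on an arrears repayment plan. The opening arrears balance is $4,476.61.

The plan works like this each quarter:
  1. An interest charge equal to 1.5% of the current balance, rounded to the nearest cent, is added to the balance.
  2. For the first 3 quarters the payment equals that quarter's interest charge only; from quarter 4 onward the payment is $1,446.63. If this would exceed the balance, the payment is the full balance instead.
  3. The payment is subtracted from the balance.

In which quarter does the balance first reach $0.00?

Quarter 1: $4,476.61 +$67.15 interest = $4,543.76; pay $67.15 → $4,476.61
Quarter 2: $4,476.61 +$67.15 interest = $4,543.76; pay $67.15 → $4,476.61
Quarter 3: $4,476.61 +$67.15 interest = $4,543.76; pay $67.15 → $4,476.61
Quarter 4: $4,476.61 +$67.15 interest = $4,543.76; pay $1,446.63 → $3,097.13
Quarter 5: $3,097.13 +$46.46 interest = $3,143.59; pay $1,446.63 → $1,696.96
Quarter 6: $1,696.96 +$25.45 interest = $1,722.41; pay $1,446.63 → $275.78
Quarter 7: $275.78 +$4.14 interest = $279.92; pay $279.92 → $0.00
Balance reaches $0.00 in quarter 7.

7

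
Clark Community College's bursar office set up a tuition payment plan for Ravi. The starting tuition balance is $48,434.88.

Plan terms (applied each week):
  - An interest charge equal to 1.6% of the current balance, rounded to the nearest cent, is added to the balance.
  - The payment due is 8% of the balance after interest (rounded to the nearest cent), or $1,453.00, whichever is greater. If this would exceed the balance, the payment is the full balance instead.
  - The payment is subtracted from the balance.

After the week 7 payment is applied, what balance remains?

$30,194.57

Week 1: $48,434.88 +$774.96 interest = $49,209.84; pay $3,936.79 → $45,273.05
Week 2: $45,273.05 +$724.37 interest = $45,997.42; pay $3,679.79 → $42,317.63
Week 3: $42,317.63 +$677.08 interest = $42,994.71; pay $3,439.58 → $39,555.13
Week 4: $39,555.13 +$632.88 interest = $40,188.01; pay $3,215.04 → $36,972.97
Week 5: $36,972.97 +$591.57 interest = $37,564.54; pay $3,005.16 → $34,559.38
Week 6: $34,559.38 +$552.95 interest = $35,112.33; pay $2,808.99 → $32,303.34
Week 7: $32,303.34 +$516.85 interest = $32,820.19; pay $2,625.62 → $30,194.57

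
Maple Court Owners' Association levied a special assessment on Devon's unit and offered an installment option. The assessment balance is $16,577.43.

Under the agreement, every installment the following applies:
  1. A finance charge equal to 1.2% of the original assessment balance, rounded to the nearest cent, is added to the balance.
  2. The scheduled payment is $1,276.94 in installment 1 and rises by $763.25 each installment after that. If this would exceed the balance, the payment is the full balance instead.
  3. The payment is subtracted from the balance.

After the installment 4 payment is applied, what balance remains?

Installment 1: $16,577.43 +$198.93 interest = $16,776.36; pay $1,276.94 → $15,499.42
Installment 2: $15,499.42 +$198.93 interest = $15,698.35; pay $2,040.19 → $13,658.16
Installment 3: $13,658.16 +$198.93 interest = $13,857.09; pay $2,803.44 → $11,053.65
Installment 4: $11,053.65 +$198.93 interest = $11,252.58; pay $3,566.69 → $7,685.89

$7,685.89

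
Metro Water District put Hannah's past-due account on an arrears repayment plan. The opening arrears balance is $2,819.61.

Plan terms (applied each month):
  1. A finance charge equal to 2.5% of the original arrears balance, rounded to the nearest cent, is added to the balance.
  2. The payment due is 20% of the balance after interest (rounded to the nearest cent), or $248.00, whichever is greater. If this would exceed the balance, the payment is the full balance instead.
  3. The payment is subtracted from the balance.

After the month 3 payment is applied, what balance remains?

$1,581.24

Month 1: $2,819.61 +$70.49 interest = $2,890.10; pay $578.02 → $2,312.08
Month 2: $2,312.08 +$70.49 interest = $2,382.57; pay $476.51 → $1,906.06
Month 3: $1,906.06 +$70.49 interest = $1,976.55; pay $395.31 → $1,581.24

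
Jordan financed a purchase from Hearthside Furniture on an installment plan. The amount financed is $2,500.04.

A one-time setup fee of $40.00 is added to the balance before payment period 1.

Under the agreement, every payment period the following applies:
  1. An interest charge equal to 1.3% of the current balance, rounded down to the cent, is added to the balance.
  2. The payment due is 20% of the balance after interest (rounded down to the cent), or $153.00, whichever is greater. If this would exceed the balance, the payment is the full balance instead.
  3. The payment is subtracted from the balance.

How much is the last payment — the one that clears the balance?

Payment period 1: opening $2,540.04; interest $33.02 → $2,573.06; payment $514.61; balance $2,058.45
Payment period 2: opening $2,058.45; interest $26.75 → $2,085.20; payment $417.04; balance $1,668.16
Payment period 3: opening $1,668.16; interest $21.68 → $1,689.84; payment $337.96; balance $1,351.88
Payment period 4: opening $1,351.88; interest $17.57 → $1,369.45; payment $273.89; balance $1,095.56
Payment period 5: opening $1,095.56; interest $14.24 → $1,109.80; payment $221.96; balance $887.84
Payment period 6: opening $887.84; interest $11.54 → $899.38; payment $179.87; balance $719.51
Payment period 7: opening $719.51; interest $9.35 → $728.86; payment $153.00; balance $575.86
Payment period 8: opening $575.86; interest $7.48 → $583.34; payment $153.00; balance $430.34
Payment period 9: opening $430.34; interest $5.59 → $435.93; payment $153.00; balance $282.93
Payment period 10: opening $282.93; interest $3.67 → $286.60; payment $153.00; balance $133.60
Payment period 11: opening $133.60; interest $1.73 → $135.33; payment $135.33; balance $0.00

$135.33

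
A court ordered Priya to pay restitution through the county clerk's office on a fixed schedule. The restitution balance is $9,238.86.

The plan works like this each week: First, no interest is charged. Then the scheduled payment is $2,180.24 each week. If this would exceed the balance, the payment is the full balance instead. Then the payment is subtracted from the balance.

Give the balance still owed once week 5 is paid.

$0.00

Week 1: opening $9,238.86; payment $2,180.24; balance $7,058.62
Week 2: opening $7,058.62; payment $2,180.24; balance $4,878.38
Week 3: opening $4,878.38; payment $2,180.24; balance $2,698.14
Week 4: opening $2,698.14; payment $2,180.24; balance $517.90
Week 5: opening $517.90; payment $517.90; balance $0.00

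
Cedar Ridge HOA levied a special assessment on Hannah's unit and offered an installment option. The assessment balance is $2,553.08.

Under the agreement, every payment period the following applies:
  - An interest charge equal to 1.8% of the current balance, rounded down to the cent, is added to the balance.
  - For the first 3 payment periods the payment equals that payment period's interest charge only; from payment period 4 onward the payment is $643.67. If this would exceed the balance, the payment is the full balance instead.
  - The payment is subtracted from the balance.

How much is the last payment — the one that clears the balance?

Payment period 1: $2,553.08 +$45.95 interest = $2,599.03; pay $45.95 → $2,553.08
Payment period 2: $2,553.08 +$45.95 interest = $2,599.03; pay $45.95 → $2,553.08
Payment period 3: $2,553.08 +$45.95 interest = $2,599.03; pay $45.95 → $2,553.08
Payment period 4: $2,553.08 +$45.95 interest = $2,599.03; pay $643.67 → $1,955.36
Payment period 5: $1,955.36 +$35.19 interest = $1,990.55; pay $643.67 → $1,346.88
Payment period 6: $1,346.88 +$24.24 interest = $1,371.12; pay $643.67 → $727.45
Payment period 7: $727.45 +$13.09 interest = $740.54; pay $643.67 → $96.87
Payment period 8: $96.87 +$1.74 interest = $98.61; pay $98.61 → $0.00

$98.61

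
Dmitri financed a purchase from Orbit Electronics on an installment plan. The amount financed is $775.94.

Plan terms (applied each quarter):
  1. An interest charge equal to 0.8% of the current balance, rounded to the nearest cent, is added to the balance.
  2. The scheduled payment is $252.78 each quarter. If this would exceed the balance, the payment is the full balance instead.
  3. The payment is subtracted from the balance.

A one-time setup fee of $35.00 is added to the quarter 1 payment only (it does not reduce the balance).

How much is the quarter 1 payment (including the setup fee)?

$287.78

Quarter 1: $775.94 +$6.21 interest = $782.15; pay $252.78 (+ $35.00 fee) → $529.37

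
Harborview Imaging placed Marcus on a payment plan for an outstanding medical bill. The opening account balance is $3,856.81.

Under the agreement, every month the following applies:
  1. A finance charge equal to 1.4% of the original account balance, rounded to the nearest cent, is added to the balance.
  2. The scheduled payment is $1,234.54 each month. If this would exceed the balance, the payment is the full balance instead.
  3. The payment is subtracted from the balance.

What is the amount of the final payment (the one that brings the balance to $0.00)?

Month 1: $3,856.81 +$54.00 interest = $3,910.81; pay $1,234.54 → $2,676.27
Month 2: $2,676.27 +$54.00 interest = $2,730.27; pay $1,234.54 → $1,495.73
Month 3: $1,495.73 +$54.00 interest = $1,549.73; pay $1,234.54 → $315.19
Month 4: $315.19 +$54.00 interest = $369.19; pay $369.19 → $0.00

$369.19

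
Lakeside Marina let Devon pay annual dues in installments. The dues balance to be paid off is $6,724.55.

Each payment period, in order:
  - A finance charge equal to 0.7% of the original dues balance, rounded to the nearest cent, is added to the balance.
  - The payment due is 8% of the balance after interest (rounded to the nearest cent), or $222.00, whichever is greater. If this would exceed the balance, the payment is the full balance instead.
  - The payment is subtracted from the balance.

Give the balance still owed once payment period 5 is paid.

$4,616.56

# | Opening | Interest | Payment | End bal
1 | $6,724.55 | $47.07 | $541.73 | $6,229.89
2 | $6,229.89 | $47.07 | $502.16 | $5,774.80
3 | $5,774.80 | $47.07 | $465.75 | $5,356.12
4 | $5,356.12 | $47.07 | $432.26 | $4,970.93
5 | $4,970.93 | $47.07 | $401.44 | $4,616.56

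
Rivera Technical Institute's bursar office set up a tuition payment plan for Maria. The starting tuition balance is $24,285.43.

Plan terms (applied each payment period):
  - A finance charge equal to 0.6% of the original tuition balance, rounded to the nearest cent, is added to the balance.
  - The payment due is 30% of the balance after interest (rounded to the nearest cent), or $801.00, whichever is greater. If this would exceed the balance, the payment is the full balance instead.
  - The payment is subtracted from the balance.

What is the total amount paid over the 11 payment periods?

$25,888.24

Payment period 1: $24,285.43 +$145.71 interest = $24,431.14; pay $7,329.34 → $17,101.80
Payment period 2: $17,101.80 +$145.71 interest = $17,247.51; pay $5,174.25 → $12,073.26
Payment period 3: $12,073.26 +$145.71 interest = $12,218.97; pay $3,665.69 → $8,553.28
Payment period 4: $8,553.28 +$145.71 interest = $8,698.99; pay $2,609.70 → $6,089.29
Payment period 5: $6,089.29 +$145.71 interest = $6,235.00; pay $1,870.50 → $4,364.50
Payment period 6: $4,364.50 +$145.71 interest = $4,510.21; pay $1,353.06 → $3,157.15
Payment period 7: $3,157.15 +$145.71 interest = $3,302.86; pay $990.86 → $2,312.00
Payment period 8: $2,312.00 +$145.71 interest = $2,457.71; pay $801.00 → $1,656.71
Payment period 9: $1,656.71 +$145.71 interest = $1,802.42; pay $801.00 → $1,001.42
Payment period 10: $1,001.42 +$145.71 interest = $1,147.13; pay $801.00 → $346.13
Payment period 11: $346.13 +$145.71 interest = $491.84; pay $491.84 → $0.00
Total paid: $25,888.24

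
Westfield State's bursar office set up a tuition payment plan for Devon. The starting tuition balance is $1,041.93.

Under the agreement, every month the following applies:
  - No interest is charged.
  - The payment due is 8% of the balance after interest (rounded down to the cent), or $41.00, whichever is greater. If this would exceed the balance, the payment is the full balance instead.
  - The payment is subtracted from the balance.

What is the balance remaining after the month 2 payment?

$881.90

Month 1: opening $1,041.93; payment $83.35; balance $958.58
Month 2: opening $958.58; payment $76.68; balance $881.90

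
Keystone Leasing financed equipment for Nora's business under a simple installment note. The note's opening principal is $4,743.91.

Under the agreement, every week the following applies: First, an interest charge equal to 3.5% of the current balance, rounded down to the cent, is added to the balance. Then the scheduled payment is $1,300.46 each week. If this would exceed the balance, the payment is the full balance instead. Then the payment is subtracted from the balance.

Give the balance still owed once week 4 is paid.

$0.00

# | Opening | Interest | Payment | End bal
1 | $4,743.91 | $166.03 | $1,300.46 | $3,609.48
2 | $3,609.48 | $126.33 | $1,300.46 | $2,435.35
3 | $2,435.35 | $85.23 | $1,300.46 | $1,220.12
4 | $1,220.12 | $42.70 | $1,262.82 | $0.00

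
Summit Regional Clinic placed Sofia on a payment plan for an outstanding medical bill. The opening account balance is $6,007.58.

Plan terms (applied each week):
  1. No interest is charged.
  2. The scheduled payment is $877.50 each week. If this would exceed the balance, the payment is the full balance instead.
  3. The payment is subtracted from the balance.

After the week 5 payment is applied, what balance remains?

# | Opening | Payment | End bal
1 | $6,007.58 | $877.50 | $5,130.08
2 | $5,130.08 | $877.50 | $4,252.58
3 | $4,252.58 | $877.50 | $3,375.08
4 | $3,375.08 | $877.50 | $2,497.58
5 | $2,497.58 | $877.50 | $1,620.08

$1,620.08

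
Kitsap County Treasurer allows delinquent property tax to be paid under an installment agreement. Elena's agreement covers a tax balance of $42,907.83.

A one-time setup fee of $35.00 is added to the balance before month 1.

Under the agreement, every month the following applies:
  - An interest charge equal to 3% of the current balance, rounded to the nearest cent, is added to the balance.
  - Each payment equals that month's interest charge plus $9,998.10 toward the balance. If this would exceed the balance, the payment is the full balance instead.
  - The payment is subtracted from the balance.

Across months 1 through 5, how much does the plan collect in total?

$46,384.82

Month 1: $42,942.83 +$1,288.28 interest = $44,231.11; pay $11,286.38 → $32,944.73
Month 2: $32,944.73 +$988.34 interest = $33,933.07; pay $10,986.44 → $22,946.63
Month 3: $22,946.63 +$688.40 interest = $23,635.03; pay $10,686.50 → $12,948.53
Month 4: $12,948.53 +$388.46 interest = $13,336.99; pay $10,386.56 → $2,950.43
Month 5: $2,950.43 +$88.51 interest = $3,038.94; pay $3,038.94 → $0.00
Total paid: $46,384.82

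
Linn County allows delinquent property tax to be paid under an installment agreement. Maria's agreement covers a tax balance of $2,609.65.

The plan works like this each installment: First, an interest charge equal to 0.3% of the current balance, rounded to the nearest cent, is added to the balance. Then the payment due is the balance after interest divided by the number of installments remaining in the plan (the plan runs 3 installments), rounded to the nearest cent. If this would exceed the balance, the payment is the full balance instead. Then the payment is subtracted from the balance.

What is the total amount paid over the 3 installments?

$2,625.34

Installment 1: $2,609.65 +$7.83 interest = $2,617.48; pay $872.49 → $1,744.99
Installment 2: $1,744.99 +$5.23 interest = $1,750.22; pay $875.11 → $875.11
Installment 3: $875.11 +$2.63 interest = $877.74; pay $877.74 → $0.00
Total paid: $2,625.34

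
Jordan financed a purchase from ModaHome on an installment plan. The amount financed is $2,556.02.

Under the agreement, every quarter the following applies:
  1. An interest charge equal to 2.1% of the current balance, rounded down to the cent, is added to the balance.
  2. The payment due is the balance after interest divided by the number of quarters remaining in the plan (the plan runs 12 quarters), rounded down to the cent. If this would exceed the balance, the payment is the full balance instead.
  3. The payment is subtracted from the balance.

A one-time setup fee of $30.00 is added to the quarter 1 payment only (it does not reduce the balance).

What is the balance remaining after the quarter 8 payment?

Quarter 1: $2,556.02 +$53.67 interest = $2,609.69; pay $217.47 (+ $30.00 fee) → $2,392.22
Quarter 2: $2,392.22 +$50.23 interest = $2,442.45; pay $222.04 → $2,220.41
Quarter 3: $2,220.41 +$46.62 interest = $2,267.03; pay $226.70 → $2,040.33
Quarter 4: $2,040.33 +$42.84 interest = $2,083.17; pay $231.46 → $1,851.71
Quarter 5: $1,851.71 +$38.88 interest = $1,890.59; pay $236.32 → $1,654.27
Quarter 6: $1,654.27 +$34.73 interest = $1,689.00; pay $241.28 → $1,447.72
Quarter 7: $1,447.72 +$30.40 interest = $1,478.12; pay $246.35 → $1,231.77
Quarter 8: $1,231.77 +$25.86 interest = $1,257.63; pay $251.52 → $1,006.11

$1,006.11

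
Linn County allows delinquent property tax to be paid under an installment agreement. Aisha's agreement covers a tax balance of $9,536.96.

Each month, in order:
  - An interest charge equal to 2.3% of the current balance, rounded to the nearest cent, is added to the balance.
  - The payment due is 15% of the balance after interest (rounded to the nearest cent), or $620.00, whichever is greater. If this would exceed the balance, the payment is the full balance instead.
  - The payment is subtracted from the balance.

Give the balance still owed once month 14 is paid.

$0.00

Month 1: opening $9,536.96; interest $219.35 → $9,756.31; payment $1,463.45; balance $8,292.86
Month 2: opening $8,292.86; interest $190.74 → $8,483.60; payment $1,272.54; balance $7,211.06
Month 3: opening $7,211.06; interest $165.85 → $7,376.91; payment $1,106.54; balance $6,270.37
Month 4: opening $6,270.37; interest $144.22 → $6,414.59; payment $962.19; balance $5,452.40
Month 5: opening $5,452.40; interest $125.41 → $5,577.81; payment $836.67; balance $4,741.14
Month 6: opening $4,741.14; interest $109.05 → $4,850.19; payment $727.53; balance $4,122.66
Month 7: opening $4,122.66; interest $94.82 → $4,217.48; payment $632.62; balance $3,584.86
Month 8: opening $3,584.86; interest $82.45 → $3,667.31; payment $620.00; balance $3,047.31
Month 9: opening $3,047.31; interest $70.09 → $3,117.40; payment $620.00; balance $2,497.40
Month 10: opening $2,497.40; interest $57.44 → $2,554.84; payment $620.00; balance $1,934.84
Month 11: opening $1,934.84; interest $44.50 → $1,979.34; payment $620.00; balance $1,359.34
Month 12: opening $1,359.34; interest $31.26 → $1,390.60; payment $620.00; balance $770.60
Month 13: opening $770.60; interest $17.72 → $788.32; payment $620.00; balance $168.32
Month 14: opening $168.32; interest $3.87 → $172.19; payment $172.19; balance $0.00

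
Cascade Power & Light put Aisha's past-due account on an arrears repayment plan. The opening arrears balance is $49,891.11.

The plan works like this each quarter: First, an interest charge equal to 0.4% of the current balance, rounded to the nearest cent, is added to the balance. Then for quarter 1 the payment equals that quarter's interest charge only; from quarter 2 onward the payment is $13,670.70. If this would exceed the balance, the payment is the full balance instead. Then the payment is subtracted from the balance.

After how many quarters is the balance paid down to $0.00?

5

Quarter 1: $49,891.11 +$199.56 interest = $50,090.67; pay $199.56 → $49,891.11
Quarter 2: $49,891.11 +$199.56 interest = $50,090.67; pay $13,670.70 → $36,419.97
Quarter 3: $36,419.97 +$145.68 interest = $36,565.65; pay $13,670.70 → $22,894.95
Quarter 4: $22,894.95 +$91.58 interest = $22,986.53; pay $13,670.70 → $9,315.83
Quarter 5: $9,315.83 +$37.26 interest = $9,353.09; pay $9,353.09 → $0.00
Balance reaches $0.00 in quarter 5.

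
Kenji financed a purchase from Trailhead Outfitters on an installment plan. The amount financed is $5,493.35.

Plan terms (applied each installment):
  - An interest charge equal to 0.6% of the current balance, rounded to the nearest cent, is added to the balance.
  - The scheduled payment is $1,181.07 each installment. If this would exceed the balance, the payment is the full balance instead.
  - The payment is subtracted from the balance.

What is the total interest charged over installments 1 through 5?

Installment 1: opening $5,493.35; interest $32.96 → $5,526.31; payment $1,181.07; balance $4,345.24
Installment 2: opening $4,345.24; interest $26.07 → $4,371.31; payment $1,181.07; balance $3,190.24
Installment 3: opening $3,190.24; interest $19.14 → $3,209.38; payment $1,181.07; balance $2,028.31
Installment 4: opening $2,028.31; interest $12.17 → $2,040.48; payment $1,181.07; balance $859.41
Installment 5: opening $859.41; interest $5.16 → $864.57; payment $864.57; balance $0.00
Total interest: $32.96 + $26.07 + $19.14 + $12.17 + $5.16 = $95.50

$95.50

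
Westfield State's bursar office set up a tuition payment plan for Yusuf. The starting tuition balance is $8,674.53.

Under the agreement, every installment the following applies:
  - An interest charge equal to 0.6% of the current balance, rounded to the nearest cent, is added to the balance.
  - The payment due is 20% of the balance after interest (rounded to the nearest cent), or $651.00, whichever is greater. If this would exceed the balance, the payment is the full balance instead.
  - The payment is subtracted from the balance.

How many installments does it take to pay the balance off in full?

Installment 1: opening $8,674.53; interest $52.05 → $8,726.58; payment $1,745.32; balance $6,981.26
Installment 2: opening $6,981.26; interest $41.89 → $7,023.15; payment $1,404.63; balance $5,618.52
Installment 3: opening $5,618.52; interest $33.71 → $5,652.23; payment $1,130.45; balance $4,521.78
Installment 4: opening $4,521.78; interest $27.13 → $4,548.91; payment $909.78; balance $3,639.13
Installment 5: opening $3,639.13; interest $21.83 → $3,660.96; payment $732.19; balance $2,928.77
Installment 6: opening $2,928.77; interest $17.57 → $2,946.34; payment $651.00; balance $2,295.34
Installment 7: opening $2,295.34; interest $13.77 → $2,309.11; payment $651.00; balance $1,658.11
Installment 8: opening $1,658.11; interest $9.95 → $1,668.06; payment $651.00; balance $1,017.06
Installment 9: opening $1,017.06; interest $6.10 → $1,023.16; payment $651.00; balance $372.16
Installment 10: opening $372.16; interest $2.23 → $374.39; payment $374.39; balance $0.00
Balance reaches $0.00 in installment 10.

10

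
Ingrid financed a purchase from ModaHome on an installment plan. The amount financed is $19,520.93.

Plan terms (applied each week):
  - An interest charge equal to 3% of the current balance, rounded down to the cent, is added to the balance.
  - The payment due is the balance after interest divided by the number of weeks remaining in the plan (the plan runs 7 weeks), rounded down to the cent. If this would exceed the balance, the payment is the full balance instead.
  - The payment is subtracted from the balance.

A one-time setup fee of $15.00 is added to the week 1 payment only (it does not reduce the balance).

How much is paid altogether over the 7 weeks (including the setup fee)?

Week 1: $19,520.93 +$585.62 interest = $20,106.55; pay $2,872.36 (+ $15.00 fee) → $17,234.19
Week 2: $17,234.19 +$517.02 interest = $17,751.21; pay $2,958.53 → $14,792.68
Week 3: $14,792.68 +$443.78 interest = $15,236.46; pay $3,047.29 → $12,189.17
Week 4: $12,189.17 +$365.67 interest = $12,554.84; pay $3,138.71 → $9,416.13
Week 5: $9,416.13 +$282.48 interest = $9,698.61; pay $3,232.87 → $6,465.74
Week 6: $6,465.74 +$193.97 interest = $6,659.71; pay $3,329.85 → $3,329.86
Week 7: $3,329.86 +$99.89 interest = $3,429.75; pay $3,429.75 → $0.00
Total paid: $22,024.36

$22,024.36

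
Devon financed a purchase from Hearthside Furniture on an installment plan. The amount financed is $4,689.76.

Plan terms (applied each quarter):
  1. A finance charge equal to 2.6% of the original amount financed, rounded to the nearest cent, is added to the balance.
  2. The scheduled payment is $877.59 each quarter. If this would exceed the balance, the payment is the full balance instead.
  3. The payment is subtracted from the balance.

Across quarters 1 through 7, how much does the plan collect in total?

$5,543.27

Quarter 1: $4,689.76 +$121.93 interest = $4,811.69; pay $877.59 → $3,934.10
Quarter 2: $3,934.10 +$121.93 interest = $4,056.03; pay $877.59 → $3,178.44
Quarter 3: $3,178.44 +$121.93 interest = $3,300.37; pay $877.59 → $2,422.78
Quarter 4: $2,422.78 +$121.93 interest = $2,544.71; pay $877.59 → $1,667.12
Quarter 5: $1,667.12 +$121.93 interest = $1,789.05; pay $877.59 → $911.46
Quarter 6: $911.46 +$121.93 interest = $1,033.39; pay $877.59 → $155.80
Quarter 7: $155.80 +$121.93 interest = $277.73; pay $277.73 → $0.00
Total paid: $5,543.27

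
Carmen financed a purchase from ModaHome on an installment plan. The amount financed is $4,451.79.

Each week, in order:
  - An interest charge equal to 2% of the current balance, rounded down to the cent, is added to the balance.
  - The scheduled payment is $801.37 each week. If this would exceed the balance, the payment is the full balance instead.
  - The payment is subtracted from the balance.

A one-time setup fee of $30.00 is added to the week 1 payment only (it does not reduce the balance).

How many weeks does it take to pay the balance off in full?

6

Week 1: $4,451.79 +$89.03 interest = $4,540.82; pay $801.37 (+ $30.00 fee) → $3,739.45
Week 2: $3,739.45 +$74.78 interest = $3,814.23; pay $801.37 → $3,012.86
Week 3: $3,012.86 +$60.25 interest = $3,073.11; pay $801.37 → $2,271.74
Week 4: $2,271.74 +$45.43 interest = $2,317.17; pay $801.37 → $1,515.80
Week 5: $1,515.80 +$30.31 interest = $1,546.11; pay $801.37 → $744.74
Week 6: $744.74 +$14.89 interest = $759.63; pay $759.63 → $0.00
Balance reaches $0.00 in week 6.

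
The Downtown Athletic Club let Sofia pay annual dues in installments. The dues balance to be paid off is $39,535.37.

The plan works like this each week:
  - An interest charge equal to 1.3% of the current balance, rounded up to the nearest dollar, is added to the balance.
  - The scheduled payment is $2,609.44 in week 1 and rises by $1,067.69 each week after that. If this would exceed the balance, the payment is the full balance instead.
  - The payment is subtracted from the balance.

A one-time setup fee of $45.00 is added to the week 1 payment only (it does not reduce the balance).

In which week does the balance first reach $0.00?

8

Week 1: opening $39,535.37; interest $514.00 → $40,049.37; payment $2,609.44 (+ $45.00 fee); balance $37,439.93
Week 2: opening $37,439.93; interest $487.00 → $37,926.93; payment $3,677.13; balance $34,249.80
Week 3: opening $34,249.80; interest $446.00 → $34,695.80; payment $4,744.82; balance $29,950.98
Week 4: opening $29,950.98; interest $390.00 → $30,340.98; payment $5,812.51; balance $24,528.47
Week 5: opening $24,528.47; interest $319.00 → $24,847.47; payment $6,880.20; balance $17,967.27
Week 6: opening $17,967.27; interest $234.00 → $18,201.27; payment $7,947.89; balance $10,253.38
Week 7: opening $10,253.38; interest $134.00 → $10,387.38; payment $9,015.58; balance $1,371.80
Week 8: opening $1,371.80; interest $18.00 → $1,389.80; payment $1,389.80; balance $0.00
Balance reaches $0.00 in week 8.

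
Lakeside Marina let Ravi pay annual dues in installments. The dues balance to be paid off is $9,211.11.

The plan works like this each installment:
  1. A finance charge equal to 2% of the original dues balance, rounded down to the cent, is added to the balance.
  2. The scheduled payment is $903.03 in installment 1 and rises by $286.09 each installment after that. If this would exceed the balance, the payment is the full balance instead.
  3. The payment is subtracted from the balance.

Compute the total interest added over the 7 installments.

Installment 1: opening $9,211.11; interest $184.22 → $9,395.33; payment $903.03; balance $8,492.30
Installment 2: opening $8,492.30; interest $184.22 → $8,676.52; payment $1,189.12; balance $7,487.40
Installment 3: opening $7,487.40; interest $184.22 → $7,671.62; payment $1,475.21; balance $6,196.41
Installment 4: opening $6,196.41; interest $184.22 → $6,380.63; payment $1,761.30; balance $4,619.33
Installment 5: opening $4,619.33; interest $184.22 → $4,803.55; payment $2,047.39; balance $2,756.16
Installment 6: opening $2,756.16; interest $184.22 → $2,940.38; payment $2,333.48; balance $606.90
Installment 7: opening $606.90; interest $184.22 → $791.12; payment $791.12; balance $0.00
Total interest: $184.22 + $184.22 + $184.22 + $184.22 + $184.22 + $184.22 + $184.22 = $1,289.54

$1,289.54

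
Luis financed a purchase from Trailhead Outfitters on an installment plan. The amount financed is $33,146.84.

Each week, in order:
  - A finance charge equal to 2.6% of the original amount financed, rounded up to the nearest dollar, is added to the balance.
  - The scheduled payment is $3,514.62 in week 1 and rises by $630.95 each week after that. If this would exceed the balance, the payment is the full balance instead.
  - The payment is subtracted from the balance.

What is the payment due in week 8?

$2,190.55

Week 1: opening $33,146.84; interest $862.00 → $34,008.84; payment $3,514.62; balance $30,494.22
Week 2: opening $30,494.22; interest $862.00 → $31,356.22; payment $4,145.57; balance $27,210.65
Week 3: opening $27,210.65; interest $862.00 → $28,072.65; payment $4,776.52; balance $23,296.13
Week 4: opening $23,296.13; interest $862.00 → $24,158.13; payment $5,407.47; balance $18,750.66
Week 5: opening $18,750.66; interest $862.00 → $19,612.66; payment $6,038.42; balance $13,574.24
Week 6: opening $13,574.24; interest $862.00 → $14,436.24; payment $6,669.37; balance $7,766.87
Week 7: opening $7,766.87; interest $862.00 → $8,628.87; payment $7,300.32; balance $1,328.55
Week 8: opening $1,328.55; interest $862.00 → $2,190.55; payment $2,190.55; balance $0.00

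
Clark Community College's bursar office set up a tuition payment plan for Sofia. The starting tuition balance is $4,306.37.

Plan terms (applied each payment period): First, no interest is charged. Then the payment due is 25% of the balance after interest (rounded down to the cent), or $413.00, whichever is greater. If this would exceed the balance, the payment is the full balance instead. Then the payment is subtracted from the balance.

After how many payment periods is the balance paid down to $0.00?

8

# | Opening | Payment | End bal
1 | $4,306.37 | $1,076.59 | $3,229.78
2 | $3,229.78 | $807.44 | $2,422.34
3 | $2,422.34 | $605.58 | $1,816.76
4 | $1,816.76 | $454.19 | $1,362.57
5 | $1,362.57 | $413.00 | $949.57
6 | $949.57 | $413.00 | $536.57
7 | $536.57 | $413.00 | $123.57
8 | $123.57 | $123.57 | $0.00
Balance reaches $0.00 in payment period 8.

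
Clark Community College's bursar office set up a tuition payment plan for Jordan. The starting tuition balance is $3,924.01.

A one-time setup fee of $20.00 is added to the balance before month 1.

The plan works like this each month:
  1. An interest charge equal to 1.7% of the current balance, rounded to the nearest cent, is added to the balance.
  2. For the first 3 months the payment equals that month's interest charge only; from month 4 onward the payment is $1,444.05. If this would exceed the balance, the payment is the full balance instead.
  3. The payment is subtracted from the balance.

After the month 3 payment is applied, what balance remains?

$3,944.01

Month 1: opening $3,944.01; interest $67.05 → $4,011.06; payment $67.05; balance $3,944.01
Month 2: opening $3,944.01; interest $67.05 → $4,011.06; payment $67.05; balance $3,944.01
Month 3: opening $3,944.01; interest $67.05 → $4,011.06; payment $67.05; balance $3,944.01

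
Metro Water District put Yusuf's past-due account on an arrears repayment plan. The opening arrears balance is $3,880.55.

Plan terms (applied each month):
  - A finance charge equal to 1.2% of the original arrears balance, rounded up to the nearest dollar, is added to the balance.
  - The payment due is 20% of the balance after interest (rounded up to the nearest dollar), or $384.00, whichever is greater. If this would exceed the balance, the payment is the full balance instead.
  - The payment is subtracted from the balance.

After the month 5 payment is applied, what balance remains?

Month 1: $3,880.55 +$47.00 interest = $3,927.55; pay $786.00 → $3,141.55
Month 2: $3,141.55 +$47.00 interest = $3,188.55; pay $638.00 → $2,550.55
Month 3: $2,550.55 +$47.00 interest = $2,597.55; pay $520.00 → $2,077.55
Month 4: $2,077.55 +$47.00 interest = $2,124.55; pay $425.00 → $1,699.55
Month 5: $1,699.55 +$47.00 interest = $1,746.55; pay $384.00 → $1,362.55

$1,362.55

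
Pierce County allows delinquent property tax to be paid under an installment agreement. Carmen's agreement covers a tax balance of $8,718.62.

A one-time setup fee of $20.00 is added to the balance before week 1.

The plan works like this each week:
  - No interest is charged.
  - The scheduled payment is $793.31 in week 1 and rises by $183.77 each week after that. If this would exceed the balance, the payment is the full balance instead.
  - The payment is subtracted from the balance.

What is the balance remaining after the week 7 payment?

$0.00

# | Opening | Payment | End bal
1 | $8,738.62 | $793.31 | $7,945.31
2 | $7,945.31 | $977.08 | $6,968.23
3 | $6,968.23 | $1,160.85 | $5,807.38
4 | $5,807.38 | $1,344.62 | $4,462.76
5 | $4,462.76 | $1,528.39 | $2,934.37
6 | $2,934.37 | $1,712.16 | $1,222.21
7 | $1,222.21 | $1,222.21 | $0.00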